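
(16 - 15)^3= 1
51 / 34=3 / 2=1.50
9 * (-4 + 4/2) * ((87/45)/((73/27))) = -4698/365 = -12.87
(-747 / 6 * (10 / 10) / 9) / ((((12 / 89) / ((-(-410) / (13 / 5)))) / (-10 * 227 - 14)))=4323426425 / 117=36952362.61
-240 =-240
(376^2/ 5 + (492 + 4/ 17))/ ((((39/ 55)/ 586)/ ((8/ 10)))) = 19018962.86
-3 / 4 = -0.75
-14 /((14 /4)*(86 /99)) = -198 /43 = -4.60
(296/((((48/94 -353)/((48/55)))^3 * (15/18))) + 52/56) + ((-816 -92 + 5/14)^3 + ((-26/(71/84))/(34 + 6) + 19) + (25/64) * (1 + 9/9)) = -2204129503040867438605439642224711/2947760103791142974180000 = -747730285.18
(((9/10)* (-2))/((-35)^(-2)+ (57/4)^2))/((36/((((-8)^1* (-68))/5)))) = -0.03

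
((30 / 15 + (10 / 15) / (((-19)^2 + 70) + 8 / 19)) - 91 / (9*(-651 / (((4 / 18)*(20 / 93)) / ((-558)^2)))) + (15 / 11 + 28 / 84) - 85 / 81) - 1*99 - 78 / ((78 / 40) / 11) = -2637278111906814886 / 4917076247195343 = -536.35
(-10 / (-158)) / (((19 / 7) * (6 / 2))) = 0.01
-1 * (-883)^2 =-779689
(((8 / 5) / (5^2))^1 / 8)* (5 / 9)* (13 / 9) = 13 / 2025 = 0.01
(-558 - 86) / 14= -46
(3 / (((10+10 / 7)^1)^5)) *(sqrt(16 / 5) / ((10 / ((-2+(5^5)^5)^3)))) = 1334632757297158641760415065391498681732118129730224206007 *sqrt(5) / 40960000000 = 72859608650254521789955180000000000000000000000.00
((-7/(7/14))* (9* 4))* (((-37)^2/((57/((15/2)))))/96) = -143745/152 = -945.69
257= 257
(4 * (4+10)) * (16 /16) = 56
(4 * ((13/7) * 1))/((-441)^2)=52/1361367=0.00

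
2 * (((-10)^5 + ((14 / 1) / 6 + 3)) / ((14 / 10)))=-2999840 / 21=-142849.52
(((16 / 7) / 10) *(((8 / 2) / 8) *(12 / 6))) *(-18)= -144 / 35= -4.11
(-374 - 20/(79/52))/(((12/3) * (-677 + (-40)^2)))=-15293/145834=-0.10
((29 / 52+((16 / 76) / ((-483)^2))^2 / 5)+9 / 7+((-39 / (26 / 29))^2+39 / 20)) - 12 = 1884.04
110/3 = 36.67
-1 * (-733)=733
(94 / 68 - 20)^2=400689 / 1156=346.62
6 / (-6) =-1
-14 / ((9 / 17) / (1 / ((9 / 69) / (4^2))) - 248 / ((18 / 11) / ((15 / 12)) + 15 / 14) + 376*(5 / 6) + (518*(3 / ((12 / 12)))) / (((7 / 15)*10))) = -160541472 / 6217068355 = -0.03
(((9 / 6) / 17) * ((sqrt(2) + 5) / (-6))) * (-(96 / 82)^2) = 576 * sqrt(2) / 28577 + 2880 / 28577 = 0.13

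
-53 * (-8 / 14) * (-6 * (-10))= 12720 / 7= 1817.14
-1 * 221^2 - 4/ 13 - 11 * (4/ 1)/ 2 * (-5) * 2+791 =-621794/ 13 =-47830.31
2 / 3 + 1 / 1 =5 / 3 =1.67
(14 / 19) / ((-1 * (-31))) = 14 / 589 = 0.02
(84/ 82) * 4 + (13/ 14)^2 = 39857/ 8036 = 4.96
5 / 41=0.12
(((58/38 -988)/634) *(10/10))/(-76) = 18743/915496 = 0.02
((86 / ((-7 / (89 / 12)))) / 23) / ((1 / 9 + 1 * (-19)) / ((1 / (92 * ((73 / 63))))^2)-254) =6509727 / 353135774084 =0.00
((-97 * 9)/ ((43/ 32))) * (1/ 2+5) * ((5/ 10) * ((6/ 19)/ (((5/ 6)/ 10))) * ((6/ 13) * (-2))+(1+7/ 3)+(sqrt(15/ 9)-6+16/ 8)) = 91676640/ 10621-51216 * sqrt(15)/ 43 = 4018.65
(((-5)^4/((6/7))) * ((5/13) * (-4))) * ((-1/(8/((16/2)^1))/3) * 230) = 10062500/117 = 86004.27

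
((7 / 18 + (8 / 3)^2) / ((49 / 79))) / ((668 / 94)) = 55695 / 32732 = 1.70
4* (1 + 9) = 40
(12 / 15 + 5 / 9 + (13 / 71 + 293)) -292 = 2.54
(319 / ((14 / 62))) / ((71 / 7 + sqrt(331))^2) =367920245 / 31236921 - 34403831* sqrt(331) / 62473842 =1.76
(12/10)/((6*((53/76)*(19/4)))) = 0.06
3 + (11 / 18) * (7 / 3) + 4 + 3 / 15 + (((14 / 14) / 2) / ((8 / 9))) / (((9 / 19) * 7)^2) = 918383 / 105840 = 8.68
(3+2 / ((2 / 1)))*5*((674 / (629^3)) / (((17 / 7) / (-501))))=-47274360 / 4230589213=-0.01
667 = 667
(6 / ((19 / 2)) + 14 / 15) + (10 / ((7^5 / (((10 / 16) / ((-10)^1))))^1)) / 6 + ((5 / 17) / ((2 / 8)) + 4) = 8783195669 / 1302878640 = 6.74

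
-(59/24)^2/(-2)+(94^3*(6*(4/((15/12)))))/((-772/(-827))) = 18991220138429/1111680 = 17083351.45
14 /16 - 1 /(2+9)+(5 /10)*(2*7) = 685 /88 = 7.78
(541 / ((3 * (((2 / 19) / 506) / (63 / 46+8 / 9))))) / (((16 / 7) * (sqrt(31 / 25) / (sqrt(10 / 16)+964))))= 3700183025 * sqrt(31) * (sqrt(10)+3856) / 107136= 742098693.07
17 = 17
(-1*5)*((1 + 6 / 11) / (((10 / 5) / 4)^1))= -170 / 11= -15.45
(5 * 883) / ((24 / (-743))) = -136681.04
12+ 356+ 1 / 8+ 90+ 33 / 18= 11039 / 24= 459.96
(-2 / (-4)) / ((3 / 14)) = 7 / 3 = 2.33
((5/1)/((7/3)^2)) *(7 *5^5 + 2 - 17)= 20075.51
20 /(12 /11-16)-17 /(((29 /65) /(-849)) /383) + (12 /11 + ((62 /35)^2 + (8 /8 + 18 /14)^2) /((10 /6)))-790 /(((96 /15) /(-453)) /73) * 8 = 7217108882301281 /160217750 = 45045626.23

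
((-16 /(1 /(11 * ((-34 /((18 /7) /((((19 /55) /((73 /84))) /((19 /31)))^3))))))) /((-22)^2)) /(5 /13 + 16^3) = 4046778934016 /12637819783705875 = 0.00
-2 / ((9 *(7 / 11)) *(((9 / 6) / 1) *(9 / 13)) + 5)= -572 / 3131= -0.18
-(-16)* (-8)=-128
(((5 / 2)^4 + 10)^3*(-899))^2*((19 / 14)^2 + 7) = 327744857922208854070578125 / 3288334336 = 99668958333745554.42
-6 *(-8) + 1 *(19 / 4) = 52.75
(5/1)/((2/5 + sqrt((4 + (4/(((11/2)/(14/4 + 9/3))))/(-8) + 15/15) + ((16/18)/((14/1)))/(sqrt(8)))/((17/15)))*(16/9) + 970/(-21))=5/(-14326/315 + 80*sqrt(sqrt(2)/63 + 97/22)/51)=-0.12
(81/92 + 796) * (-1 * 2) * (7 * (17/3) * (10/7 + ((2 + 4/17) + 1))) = -13562905/46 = -294845.76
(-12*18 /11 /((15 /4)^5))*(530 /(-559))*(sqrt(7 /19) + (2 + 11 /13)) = 0.09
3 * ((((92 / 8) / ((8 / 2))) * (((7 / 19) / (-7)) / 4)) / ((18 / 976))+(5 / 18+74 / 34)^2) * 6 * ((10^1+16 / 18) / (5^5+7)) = 86568496 / 348255693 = 0.25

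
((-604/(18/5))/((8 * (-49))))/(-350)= -151/123480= -0.00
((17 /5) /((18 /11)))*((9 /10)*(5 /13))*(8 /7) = 374 /455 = 0.82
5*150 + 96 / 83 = 62346 / 83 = 751.16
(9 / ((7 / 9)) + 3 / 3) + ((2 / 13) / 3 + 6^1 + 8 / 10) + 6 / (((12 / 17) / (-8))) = -66308 / 1365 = -48.58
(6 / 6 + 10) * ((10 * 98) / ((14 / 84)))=64680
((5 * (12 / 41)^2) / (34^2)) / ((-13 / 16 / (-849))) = 2445120 / 6315517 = 0.39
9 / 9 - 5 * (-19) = 96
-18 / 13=-1.38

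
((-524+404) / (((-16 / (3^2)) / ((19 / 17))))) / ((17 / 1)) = 2565 / 578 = 4.44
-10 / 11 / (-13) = 10 / 143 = 0.07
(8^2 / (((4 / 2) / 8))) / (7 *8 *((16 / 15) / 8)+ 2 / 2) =3840 / 127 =30.24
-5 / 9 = -0.56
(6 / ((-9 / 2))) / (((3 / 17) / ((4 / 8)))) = -34 / 9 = -3.78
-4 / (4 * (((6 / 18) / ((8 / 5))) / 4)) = -19.20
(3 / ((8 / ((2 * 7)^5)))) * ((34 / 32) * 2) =428578.50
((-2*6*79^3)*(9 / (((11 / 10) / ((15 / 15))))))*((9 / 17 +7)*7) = -477103979520 / 187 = -2551358179.25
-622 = -622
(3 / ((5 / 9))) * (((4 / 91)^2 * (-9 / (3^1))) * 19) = -0.59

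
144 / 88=18 / 11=1.64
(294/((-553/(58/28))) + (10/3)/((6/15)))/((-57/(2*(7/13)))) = -0.14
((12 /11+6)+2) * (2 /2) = 100 /11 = 9.09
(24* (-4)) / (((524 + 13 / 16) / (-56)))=28672 / 2799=10.24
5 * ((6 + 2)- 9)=-5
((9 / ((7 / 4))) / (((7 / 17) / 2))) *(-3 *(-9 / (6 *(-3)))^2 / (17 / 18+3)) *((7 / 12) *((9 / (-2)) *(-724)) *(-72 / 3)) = 107670384 / 497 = 216640.61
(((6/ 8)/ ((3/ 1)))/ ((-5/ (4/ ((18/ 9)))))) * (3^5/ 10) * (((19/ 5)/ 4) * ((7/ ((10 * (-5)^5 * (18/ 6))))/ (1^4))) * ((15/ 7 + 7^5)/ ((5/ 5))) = 5658903/ 1953125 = 2.90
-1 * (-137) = 137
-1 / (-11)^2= -1 / 121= -0.01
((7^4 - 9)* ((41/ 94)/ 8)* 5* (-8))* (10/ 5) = -490360/ 47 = -10433.19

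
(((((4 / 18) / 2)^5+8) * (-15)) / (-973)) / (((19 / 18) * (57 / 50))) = 236196500 / 2304570933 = 0.10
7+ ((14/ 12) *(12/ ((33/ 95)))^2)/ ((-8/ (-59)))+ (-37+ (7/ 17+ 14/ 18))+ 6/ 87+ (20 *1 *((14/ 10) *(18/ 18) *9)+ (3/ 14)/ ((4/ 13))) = 315445196051/ 30065112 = 10492.07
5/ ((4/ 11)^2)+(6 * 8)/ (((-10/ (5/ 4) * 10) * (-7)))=21223/ 560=37.90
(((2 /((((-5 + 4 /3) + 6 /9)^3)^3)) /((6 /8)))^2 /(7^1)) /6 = 0.00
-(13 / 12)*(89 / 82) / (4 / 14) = -8099 / 1968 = -4.12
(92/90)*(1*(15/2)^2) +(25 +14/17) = 2833/34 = 83.32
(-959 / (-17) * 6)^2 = 33108516 / 289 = 114562.34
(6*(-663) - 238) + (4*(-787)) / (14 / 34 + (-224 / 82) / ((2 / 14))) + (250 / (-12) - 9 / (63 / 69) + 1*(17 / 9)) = -15189229 / 3726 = -4076.55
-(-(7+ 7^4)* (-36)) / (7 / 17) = -210528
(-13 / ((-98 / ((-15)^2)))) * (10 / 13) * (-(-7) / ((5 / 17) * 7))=78.06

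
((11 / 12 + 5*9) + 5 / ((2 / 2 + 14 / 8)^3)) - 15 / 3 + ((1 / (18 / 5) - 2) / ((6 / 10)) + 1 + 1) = 5791135 / 143748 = 40.29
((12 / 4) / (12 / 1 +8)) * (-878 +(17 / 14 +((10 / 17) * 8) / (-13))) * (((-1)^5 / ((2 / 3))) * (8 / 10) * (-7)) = -4885011 / 4420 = -1105.21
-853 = -853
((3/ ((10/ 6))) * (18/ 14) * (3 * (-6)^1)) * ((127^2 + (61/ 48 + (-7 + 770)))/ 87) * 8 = -65681037/ 1015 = -64710.38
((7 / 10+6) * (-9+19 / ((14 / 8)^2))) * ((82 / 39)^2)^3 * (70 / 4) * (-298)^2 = -61951385138656892096 / 24631206327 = -2515158385.51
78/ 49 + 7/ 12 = 1279/ 588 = 2.18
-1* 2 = -2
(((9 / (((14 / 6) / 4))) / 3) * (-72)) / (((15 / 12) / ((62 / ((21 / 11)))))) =-2356992 / 245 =-9620.38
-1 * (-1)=1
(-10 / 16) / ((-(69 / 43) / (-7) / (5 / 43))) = -175 / 552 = -0.32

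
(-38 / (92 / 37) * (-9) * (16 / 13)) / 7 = 50616 / 2093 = 24.18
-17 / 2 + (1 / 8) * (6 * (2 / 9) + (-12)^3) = -673 / 3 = -224.33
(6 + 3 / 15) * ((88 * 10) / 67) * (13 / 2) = 35464 / 67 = 529.31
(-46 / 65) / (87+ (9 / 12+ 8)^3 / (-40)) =-23552 / 2337985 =-0.01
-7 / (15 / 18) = -42 / 5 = -8.40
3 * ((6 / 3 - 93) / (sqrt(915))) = -91 * sqrt(915) / 305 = -9.03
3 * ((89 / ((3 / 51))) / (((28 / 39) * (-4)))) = -177021 / 112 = -1580.54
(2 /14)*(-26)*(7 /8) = -13 /4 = -3.25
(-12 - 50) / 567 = -62 / 567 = -0.11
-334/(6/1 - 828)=167/411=0.41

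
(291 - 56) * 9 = 2115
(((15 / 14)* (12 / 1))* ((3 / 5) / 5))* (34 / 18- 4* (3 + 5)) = -1626 / 35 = -46.46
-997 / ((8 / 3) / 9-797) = 26919 / 21511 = 1.25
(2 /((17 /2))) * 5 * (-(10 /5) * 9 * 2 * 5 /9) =-400 /17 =-23.53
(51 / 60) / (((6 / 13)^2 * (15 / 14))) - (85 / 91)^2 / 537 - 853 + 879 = 237912289789 / 8004414600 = 29.72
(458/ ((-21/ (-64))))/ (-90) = -14656/ 945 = -15.51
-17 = -17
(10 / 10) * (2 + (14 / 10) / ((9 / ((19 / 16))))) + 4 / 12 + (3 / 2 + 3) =5053 / 720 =7.02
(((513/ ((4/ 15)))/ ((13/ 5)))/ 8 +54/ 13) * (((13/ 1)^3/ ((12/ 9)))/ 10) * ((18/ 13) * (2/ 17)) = 14111253/ 5440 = 2593.98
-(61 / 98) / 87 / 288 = -61 / 2455488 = -0.00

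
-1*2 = -2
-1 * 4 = -4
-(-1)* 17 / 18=17 / 18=0.94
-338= -338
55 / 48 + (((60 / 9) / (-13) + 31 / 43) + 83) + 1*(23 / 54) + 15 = 24095641 / 241488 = 99.78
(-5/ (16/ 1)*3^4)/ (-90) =0.28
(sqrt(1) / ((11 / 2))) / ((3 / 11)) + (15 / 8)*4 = 49 / 6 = 8.17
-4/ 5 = -0.80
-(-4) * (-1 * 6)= -24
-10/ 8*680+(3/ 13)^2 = -143641/ 169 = -849.95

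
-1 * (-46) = 46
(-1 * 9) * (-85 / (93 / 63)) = 16065 / 31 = 518.23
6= 6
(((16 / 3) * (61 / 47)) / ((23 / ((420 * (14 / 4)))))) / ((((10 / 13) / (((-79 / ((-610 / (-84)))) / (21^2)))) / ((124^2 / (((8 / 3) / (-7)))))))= 3095065792 / 5405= 572630.12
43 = 43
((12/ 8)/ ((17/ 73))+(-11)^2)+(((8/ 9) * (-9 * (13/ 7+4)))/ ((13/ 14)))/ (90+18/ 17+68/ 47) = 126.90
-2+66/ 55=-4/ 5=-0.80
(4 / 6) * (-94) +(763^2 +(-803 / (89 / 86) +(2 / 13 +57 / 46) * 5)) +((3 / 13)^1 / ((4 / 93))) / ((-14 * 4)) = 10395817210613 / 17882592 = 581337.27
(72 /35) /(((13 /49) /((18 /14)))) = 648 /65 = 9.97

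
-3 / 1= -3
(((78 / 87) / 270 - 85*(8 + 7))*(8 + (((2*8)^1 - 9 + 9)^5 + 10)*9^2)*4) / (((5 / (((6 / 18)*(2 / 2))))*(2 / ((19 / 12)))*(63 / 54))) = -8055333693637672 / 411075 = -19595776181.08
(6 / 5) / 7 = 6 / 35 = 0.17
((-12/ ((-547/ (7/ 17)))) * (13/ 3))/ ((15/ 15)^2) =364/ 9299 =0.04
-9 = -9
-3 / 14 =-0.21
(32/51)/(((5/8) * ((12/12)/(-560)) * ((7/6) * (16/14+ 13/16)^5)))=-144371030687744/8563858750683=-16.86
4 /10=2 /5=0.40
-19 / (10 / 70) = -133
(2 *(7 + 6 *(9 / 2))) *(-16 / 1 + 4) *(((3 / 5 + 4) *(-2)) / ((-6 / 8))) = -50048 / 5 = -10009.60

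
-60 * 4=-240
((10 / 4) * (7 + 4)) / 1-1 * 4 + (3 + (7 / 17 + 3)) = 1017 / 34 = 29.91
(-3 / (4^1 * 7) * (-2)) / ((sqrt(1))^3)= 3 / 14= 0.21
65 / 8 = 8.12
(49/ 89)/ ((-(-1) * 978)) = 49/ 87042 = 0.00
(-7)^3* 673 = -230839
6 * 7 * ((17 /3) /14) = 17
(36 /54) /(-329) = -2 /987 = -0.00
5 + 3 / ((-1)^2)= 8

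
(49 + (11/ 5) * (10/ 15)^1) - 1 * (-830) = 13207/ 15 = 880.47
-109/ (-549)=109/ 549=0.20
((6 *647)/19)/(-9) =-1294/57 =-22.70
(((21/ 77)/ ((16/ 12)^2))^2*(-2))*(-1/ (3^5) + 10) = -7287/ 15488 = -0.47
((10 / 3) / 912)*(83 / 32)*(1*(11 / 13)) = 4565 / 569088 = 0.01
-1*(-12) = 12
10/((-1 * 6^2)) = -5/18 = -0.28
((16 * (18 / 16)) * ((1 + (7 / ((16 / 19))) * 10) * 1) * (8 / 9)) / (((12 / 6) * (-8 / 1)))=-673 / 8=-84.12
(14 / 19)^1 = 14 / 19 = 0.74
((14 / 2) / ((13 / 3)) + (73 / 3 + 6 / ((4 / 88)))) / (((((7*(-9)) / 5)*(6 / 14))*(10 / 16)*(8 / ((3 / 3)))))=-6160 / 1053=-5.85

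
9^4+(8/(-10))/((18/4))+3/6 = 590519/90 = 6561.32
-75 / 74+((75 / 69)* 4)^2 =700325 / 39146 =17.89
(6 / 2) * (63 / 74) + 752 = 55837 / 74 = 754.55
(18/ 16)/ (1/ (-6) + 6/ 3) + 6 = 291/ 44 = 6.61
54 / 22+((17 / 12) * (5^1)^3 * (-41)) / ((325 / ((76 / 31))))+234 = 2416244 / 13299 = 181.69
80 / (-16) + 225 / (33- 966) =-1630 / 311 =-5.24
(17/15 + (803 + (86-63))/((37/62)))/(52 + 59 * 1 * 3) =768809/127095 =6.05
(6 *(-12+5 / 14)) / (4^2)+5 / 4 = -349 / 112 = -3.12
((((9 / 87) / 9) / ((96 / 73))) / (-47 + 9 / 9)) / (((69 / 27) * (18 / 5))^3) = -9125 / 37395712512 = -0.00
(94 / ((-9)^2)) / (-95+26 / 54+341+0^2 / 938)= 94 / 19965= 0.00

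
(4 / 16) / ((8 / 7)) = 7 / 32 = 0.22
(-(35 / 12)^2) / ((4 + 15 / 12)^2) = -25 / 81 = -0.31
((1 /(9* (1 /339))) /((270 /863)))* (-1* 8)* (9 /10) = -195038 /225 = -866.84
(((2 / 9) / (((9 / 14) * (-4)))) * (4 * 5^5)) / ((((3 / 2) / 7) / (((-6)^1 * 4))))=9800000 / 81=120987.65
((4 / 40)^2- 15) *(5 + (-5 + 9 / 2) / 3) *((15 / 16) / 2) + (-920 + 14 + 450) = -627151 / 1280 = -489.96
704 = 704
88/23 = 3.83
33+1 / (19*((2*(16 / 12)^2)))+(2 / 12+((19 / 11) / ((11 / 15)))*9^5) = 30703355443 / 220704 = 139115.54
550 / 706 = 275 / 353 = 0.78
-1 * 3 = -3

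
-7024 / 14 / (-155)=3512 / 1085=3.24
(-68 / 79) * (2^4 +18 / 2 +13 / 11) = -19584 / 869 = -22.54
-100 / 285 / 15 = -4 / 171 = -0.02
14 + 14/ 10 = 77/ 5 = 15.40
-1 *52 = -52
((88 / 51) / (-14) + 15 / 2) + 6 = 9551 / 714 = 13.38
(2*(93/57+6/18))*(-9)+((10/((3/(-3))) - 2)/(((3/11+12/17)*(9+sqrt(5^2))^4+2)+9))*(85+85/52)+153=2150232804/18283681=117.60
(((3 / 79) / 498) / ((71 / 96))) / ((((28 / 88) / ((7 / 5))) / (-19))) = -0.01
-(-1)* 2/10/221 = 0.00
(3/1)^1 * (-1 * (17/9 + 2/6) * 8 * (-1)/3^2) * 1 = 160/27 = 5.93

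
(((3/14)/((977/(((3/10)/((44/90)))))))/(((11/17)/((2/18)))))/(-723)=-51/1595456632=-0.00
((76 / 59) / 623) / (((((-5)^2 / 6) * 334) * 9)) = 76 / 460381425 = 0.00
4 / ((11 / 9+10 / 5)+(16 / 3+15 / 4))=0.33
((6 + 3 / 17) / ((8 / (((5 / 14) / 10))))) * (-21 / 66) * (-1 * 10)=525 / 5984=0.09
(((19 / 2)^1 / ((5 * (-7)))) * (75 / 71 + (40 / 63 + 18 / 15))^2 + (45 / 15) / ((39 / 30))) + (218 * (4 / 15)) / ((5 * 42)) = 143628022037 / 455175834750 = 0.32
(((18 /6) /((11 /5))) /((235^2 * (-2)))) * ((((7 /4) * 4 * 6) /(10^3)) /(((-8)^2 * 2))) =-63 /15551360000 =-0.00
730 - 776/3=1414/3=471.33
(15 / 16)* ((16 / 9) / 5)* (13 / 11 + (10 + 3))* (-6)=-312 / 11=-28.36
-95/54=-1.76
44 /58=22 /29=0.76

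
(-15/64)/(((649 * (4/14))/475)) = -49875/83072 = -0.60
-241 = -241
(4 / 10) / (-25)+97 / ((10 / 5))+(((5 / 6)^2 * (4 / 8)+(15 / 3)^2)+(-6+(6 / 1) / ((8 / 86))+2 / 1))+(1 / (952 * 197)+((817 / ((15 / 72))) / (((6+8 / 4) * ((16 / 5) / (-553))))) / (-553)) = 121325427541 / 421974000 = 287.52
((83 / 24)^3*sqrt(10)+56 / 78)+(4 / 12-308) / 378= -1415 / 14742+571787*sqrt(10) / 13824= 130.70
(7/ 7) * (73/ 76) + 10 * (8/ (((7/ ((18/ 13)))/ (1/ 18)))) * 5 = 37043/ 6916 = 5.36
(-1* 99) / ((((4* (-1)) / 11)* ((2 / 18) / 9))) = 88209 / 4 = 22052.25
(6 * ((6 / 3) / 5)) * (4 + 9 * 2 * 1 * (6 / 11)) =33.16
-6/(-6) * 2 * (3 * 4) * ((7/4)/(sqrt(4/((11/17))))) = 21 * sqrt(187)/17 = 16.89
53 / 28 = 1.89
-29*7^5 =-487403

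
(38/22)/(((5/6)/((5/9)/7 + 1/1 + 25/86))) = 141037/49665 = 2.84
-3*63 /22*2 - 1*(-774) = 8325 /11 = 756.82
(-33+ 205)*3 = 516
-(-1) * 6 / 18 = 1 / 3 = 0.33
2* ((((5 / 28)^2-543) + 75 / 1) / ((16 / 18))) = -1052.93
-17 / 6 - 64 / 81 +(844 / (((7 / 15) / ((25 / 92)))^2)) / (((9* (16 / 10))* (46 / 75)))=88943876653 / 3090612672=28.78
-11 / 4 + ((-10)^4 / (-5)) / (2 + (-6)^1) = 1989 / 4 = 497.25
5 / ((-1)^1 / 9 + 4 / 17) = 765 / 19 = 40.26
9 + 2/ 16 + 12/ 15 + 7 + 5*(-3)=77/ 40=1.92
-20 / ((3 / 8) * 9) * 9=-160 / 3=-53.33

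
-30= -30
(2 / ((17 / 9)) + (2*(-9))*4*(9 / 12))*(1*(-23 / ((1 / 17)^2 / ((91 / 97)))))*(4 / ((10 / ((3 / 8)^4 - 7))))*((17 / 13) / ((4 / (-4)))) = 59863978755 / 49664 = 1205379.73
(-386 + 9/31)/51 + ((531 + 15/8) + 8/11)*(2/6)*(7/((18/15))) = 859808569/834768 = 1030.00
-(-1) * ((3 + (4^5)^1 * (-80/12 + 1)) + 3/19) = -330572/57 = -5799.51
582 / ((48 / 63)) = 6111 / 8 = 763.88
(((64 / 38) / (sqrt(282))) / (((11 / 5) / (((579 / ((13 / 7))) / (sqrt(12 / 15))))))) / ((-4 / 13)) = -13510 *sqrt(1410) / 9823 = -51.64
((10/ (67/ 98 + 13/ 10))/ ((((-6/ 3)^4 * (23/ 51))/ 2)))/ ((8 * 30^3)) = 833/ 128770560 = 0.00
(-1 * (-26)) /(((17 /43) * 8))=559 /68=8.22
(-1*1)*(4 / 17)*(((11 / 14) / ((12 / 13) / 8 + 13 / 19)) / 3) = -10868 / 141015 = -0.08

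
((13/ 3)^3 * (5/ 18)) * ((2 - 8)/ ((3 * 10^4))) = -2197/ 486000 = -0.00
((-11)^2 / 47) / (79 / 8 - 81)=-968 / 26743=-0.04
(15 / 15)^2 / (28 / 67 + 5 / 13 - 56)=-871 / 48077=-0.02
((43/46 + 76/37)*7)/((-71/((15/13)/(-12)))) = 0.03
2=2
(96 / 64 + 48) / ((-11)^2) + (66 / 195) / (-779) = 455231 / 1113970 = 0.41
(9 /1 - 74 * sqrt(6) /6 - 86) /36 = -2.98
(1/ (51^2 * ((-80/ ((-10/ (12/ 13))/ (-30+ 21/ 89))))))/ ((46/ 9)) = -1157/ 3380717376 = -0.00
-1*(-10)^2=-100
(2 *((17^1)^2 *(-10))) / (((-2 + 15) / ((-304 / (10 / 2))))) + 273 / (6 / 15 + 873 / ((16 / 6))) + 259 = 664543823 / 24349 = 27292.45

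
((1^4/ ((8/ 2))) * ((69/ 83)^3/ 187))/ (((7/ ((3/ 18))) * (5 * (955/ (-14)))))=-109503/ 2042251627900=-0.00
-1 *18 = -18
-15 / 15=-1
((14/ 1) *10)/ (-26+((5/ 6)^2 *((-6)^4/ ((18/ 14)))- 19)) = 28/ 131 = 0.21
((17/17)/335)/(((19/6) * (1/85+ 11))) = 17/198588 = 0.00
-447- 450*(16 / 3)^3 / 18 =-114469 / 27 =-4239.59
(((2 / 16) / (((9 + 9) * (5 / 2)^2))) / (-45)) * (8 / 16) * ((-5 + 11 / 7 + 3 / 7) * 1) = 1 / 27000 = 0.00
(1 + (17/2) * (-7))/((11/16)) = -936/11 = -85.09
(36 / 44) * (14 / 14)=9 / 11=0.82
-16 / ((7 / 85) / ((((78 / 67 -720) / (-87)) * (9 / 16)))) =-12281310 / 13601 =-902.97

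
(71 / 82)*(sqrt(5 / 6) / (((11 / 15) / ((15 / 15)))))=355*sqrt(30) / 1804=1.08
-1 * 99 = -99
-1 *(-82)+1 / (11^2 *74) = 734229 / 8954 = 82.00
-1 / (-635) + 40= 25401 / 635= 40.00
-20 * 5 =-100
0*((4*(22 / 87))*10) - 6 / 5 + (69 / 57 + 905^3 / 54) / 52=263965.21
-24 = -24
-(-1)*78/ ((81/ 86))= 2236/ 27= 82.81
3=3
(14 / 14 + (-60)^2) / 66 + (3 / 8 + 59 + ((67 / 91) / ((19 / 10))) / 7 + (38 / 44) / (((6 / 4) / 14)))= 389978201 / 3195192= 122.05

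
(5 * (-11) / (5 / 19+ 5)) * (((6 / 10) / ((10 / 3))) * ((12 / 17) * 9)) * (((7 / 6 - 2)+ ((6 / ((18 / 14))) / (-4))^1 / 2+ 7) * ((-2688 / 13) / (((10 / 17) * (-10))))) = -95276412 / 40625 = -2345.27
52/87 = 0.60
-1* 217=-217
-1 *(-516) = 516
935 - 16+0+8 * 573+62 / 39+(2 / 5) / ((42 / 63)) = 1073512 / 195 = 5505.19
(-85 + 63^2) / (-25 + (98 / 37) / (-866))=-31112782 / 200287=-155.34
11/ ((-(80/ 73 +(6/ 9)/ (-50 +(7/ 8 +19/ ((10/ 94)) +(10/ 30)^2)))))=-37460753/ 3749600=-9.99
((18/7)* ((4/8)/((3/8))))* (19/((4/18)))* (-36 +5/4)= -71307/7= -10186.71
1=1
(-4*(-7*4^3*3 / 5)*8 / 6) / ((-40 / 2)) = -1792 / 25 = -71.68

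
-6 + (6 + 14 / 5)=14 / 5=2.80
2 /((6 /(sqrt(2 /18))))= 1 /9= 0.11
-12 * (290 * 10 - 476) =-29088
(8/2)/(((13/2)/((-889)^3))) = -5620762952/13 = -432366380.92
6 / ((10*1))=0.60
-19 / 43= -0.44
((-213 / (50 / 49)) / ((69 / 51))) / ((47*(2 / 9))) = -1596861 / 108100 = -14.77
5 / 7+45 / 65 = 128 / 91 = 1.41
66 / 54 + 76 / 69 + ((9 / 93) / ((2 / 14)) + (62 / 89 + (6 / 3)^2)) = 7.70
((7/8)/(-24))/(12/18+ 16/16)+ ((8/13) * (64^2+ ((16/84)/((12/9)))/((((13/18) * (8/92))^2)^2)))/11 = 6796440623153/9148659520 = 742.89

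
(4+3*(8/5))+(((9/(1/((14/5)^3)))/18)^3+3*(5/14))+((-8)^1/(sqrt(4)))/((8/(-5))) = 18247556561/13671875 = 1334.68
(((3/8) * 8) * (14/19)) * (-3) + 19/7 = -521/133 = -3.92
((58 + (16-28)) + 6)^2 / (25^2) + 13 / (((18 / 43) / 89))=31143047 / 11250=2768.27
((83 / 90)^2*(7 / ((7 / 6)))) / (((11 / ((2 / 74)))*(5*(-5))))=-6889 / 13736250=-0.00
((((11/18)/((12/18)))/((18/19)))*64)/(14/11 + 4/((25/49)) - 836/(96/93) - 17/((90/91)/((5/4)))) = -1839200/24420777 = -0.08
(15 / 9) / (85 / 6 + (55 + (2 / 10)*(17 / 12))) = 100 / 4167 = 0.02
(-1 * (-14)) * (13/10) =18.20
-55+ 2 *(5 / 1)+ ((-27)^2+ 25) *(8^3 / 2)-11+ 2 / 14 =1350777 / 7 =192968.14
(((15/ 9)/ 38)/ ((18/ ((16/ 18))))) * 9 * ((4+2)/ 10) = 2/ 171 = 0.01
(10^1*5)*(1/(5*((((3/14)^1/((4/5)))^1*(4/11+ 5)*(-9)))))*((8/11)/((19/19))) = -896/1593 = -0.56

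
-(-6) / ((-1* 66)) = -1 / 11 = -0.09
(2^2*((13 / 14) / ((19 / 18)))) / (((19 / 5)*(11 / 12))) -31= -833627 / 27797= -29.99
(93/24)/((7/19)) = 589/56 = 10.52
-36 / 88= -9 / 22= -0.41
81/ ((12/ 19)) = 513/ 4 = 128.25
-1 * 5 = -5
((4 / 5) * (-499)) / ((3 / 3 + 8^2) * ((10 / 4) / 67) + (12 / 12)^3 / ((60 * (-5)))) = -8023920 / 48683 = -164.82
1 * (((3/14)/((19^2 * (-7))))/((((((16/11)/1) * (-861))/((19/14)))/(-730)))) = -4015/59852128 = -0.00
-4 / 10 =-2 / 5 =-0.40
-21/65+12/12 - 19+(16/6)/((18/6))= -10199/585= -17.43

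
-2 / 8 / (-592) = 0.00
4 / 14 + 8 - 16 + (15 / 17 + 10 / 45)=-7079 / 1071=-6.61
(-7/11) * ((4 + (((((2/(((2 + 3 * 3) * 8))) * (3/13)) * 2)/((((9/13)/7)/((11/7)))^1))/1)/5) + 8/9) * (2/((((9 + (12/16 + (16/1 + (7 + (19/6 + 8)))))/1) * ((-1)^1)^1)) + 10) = -31.18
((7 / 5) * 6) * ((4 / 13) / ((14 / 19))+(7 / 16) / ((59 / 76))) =63213 / 7670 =8.24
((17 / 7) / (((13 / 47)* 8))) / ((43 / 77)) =1.97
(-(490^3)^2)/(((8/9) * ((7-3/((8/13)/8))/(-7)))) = -13625017088484375/4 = -3406254272121093.75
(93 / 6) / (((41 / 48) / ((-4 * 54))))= -160704 / 41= -3919.61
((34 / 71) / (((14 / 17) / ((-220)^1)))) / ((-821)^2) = -63580 / 334998377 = -0.00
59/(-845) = -59/845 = -0.07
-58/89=-0.65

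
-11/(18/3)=-11/6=-1.83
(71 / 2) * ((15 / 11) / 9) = 355 / 66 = 5.38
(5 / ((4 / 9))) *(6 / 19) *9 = 1215 / 38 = 31.97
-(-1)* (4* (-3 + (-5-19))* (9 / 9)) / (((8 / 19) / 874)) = -224181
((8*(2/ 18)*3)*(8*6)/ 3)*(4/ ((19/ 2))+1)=60.63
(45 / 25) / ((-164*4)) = -9 / 3280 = -0.00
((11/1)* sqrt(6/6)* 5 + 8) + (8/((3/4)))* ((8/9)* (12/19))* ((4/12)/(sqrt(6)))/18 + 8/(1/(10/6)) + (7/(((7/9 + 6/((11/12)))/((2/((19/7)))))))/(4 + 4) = 256* sqrt(6)/13851 + 12632453/165300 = 76.47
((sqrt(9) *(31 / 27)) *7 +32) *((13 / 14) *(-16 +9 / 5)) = -93223 / 126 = -739.87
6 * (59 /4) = 177 /2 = 88.50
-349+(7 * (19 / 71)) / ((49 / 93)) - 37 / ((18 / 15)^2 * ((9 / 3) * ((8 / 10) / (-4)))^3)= -109413167 / 483084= -226.49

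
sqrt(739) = 27.18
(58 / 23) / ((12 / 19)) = 551 / 138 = 3.99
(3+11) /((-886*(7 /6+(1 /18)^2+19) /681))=-1544508 /2895005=-0.53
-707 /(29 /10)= -243.79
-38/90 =-0.42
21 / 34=0.62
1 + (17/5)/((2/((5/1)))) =19/2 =9.50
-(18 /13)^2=-324 /169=-1.92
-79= -79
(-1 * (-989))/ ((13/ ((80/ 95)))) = 15824/ 247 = 64.06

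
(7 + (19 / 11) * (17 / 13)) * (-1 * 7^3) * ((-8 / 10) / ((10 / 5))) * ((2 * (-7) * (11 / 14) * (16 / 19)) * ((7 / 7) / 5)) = -14532224 / 6175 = -2353.40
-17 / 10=-1.70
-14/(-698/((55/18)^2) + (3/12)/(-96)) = 16262400/86845393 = 0.19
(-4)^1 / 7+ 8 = 52 / 7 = 7.43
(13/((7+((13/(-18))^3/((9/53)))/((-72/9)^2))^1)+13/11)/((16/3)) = 2353639665/4118080208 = 0.57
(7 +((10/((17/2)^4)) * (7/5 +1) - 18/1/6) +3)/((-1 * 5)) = -585031/417605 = -1.40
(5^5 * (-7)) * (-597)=13059375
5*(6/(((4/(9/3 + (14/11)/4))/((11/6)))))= 365/8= 45.62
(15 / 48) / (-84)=-5 / 1344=-0.00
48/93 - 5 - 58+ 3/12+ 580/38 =-110663/2356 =-46.97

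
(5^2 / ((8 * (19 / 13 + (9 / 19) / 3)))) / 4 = 247 / 512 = 0.48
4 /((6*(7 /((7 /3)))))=2 /9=0.22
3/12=1/4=0.25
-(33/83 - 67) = 5528/83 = 66.60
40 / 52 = 10 / 13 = 0.77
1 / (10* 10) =1 / 100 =0.01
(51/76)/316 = 51/24016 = 0.00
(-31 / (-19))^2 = 961 / 361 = 2.66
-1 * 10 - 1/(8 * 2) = -10.06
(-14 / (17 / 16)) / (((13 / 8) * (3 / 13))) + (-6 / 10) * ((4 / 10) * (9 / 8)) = -180577 / 5100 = -35.41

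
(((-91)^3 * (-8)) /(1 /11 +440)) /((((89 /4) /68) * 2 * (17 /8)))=4244111872 /430849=9850.58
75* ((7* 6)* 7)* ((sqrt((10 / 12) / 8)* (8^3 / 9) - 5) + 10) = 110250 + 313600* sqrt(15) / 3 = 515105.86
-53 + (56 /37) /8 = -1954 /37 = -52.81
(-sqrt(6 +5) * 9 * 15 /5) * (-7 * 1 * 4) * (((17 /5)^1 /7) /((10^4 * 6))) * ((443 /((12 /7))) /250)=158151 * sqrt(11) /25000000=0.02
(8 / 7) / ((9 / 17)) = 136 / 63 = 2.16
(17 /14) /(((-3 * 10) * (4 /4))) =-17 /420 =-0.04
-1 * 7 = -7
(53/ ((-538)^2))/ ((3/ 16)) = 212/ 217083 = 0.00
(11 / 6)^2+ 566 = 20497 / 36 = 569.36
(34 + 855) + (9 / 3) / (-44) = 39113 / 44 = 888.93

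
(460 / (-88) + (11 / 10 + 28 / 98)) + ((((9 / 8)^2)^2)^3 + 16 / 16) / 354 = -35843989186672031 / 9365777484349440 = -3.83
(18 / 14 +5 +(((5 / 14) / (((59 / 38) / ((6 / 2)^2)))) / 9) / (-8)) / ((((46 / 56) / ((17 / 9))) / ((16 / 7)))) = 312392 / 9499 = 32.89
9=9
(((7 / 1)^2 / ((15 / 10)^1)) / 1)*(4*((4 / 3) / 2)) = 784 / 9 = 87.11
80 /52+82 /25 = 1566 /325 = 4.82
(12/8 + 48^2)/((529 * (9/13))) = 19981/3174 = 6.30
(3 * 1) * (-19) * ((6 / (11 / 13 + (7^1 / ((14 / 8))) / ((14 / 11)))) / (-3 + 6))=-3458 / 121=-28.58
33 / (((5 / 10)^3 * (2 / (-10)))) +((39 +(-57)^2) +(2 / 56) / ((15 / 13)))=1968.03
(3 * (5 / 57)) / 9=5 / 171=0.03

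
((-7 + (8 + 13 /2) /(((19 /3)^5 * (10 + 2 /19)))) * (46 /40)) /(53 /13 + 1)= -34912814833 /22019036160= -1.59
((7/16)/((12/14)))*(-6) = -49/16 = -3.06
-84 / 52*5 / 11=-105 / 143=-0.73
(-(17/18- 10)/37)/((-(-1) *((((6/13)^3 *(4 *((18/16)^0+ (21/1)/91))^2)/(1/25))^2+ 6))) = 22470934171387/326373812494388604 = 0.00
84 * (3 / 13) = 19.38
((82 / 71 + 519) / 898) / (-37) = -36931 / 2359046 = -0.02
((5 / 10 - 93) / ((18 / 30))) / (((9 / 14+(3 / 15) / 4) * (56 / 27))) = -41625 / 388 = -107.28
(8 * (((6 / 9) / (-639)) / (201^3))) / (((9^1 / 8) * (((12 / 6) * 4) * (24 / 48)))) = -32 / 140104729053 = -0.00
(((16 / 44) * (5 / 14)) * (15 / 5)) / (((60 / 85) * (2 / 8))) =170 / 77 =2.21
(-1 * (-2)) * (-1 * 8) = -16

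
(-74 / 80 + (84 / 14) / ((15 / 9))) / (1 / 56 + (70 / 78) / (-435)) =2541357 / 15005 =169.37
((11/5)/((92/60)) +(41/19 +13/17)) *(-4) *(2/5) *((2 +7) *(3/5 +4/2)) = -30299256/185725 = -163.14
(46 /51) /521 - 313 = -8316677 /26571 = -313.00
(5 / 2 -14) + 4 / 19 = -429 / 38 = -11.29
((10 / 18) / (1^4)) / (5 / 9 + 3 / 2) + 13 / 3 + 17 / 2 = 2909 / 222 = 13.10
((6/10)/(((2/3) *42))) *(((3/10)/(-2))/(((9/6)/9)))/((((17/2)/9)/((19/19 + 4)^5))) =-30375/476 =-63.81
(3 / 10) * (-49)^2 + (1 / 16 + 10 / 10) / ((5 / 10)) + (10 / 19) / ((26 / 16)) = 7140759 / 9880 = 722.75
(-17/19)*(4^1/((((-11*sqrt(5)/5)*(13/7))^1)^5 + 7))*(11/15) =231100063088125/50953642274289580056267 + 939684359354675935*sqrt(5)/50953642274289580056267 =0.00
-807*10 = -8070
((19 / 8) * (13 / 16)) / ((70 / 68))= 1.87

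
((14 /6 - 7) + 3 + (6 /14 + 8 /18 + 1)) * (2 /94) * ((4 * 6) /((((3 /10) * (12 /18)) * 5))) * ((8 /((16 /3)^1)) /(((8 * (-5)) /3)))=-39 /3290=-0.01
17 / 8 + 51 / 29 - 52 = -11163 / 232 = -48.12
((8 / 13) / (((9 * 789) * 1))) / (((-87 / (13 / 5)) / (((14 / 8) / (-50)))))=7 / 77223375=0.00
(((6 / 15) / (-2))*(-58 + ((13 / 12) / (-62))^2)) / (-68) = -32104919 / 188202240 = -0.17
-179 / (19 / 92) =-16468 / 19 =-866.74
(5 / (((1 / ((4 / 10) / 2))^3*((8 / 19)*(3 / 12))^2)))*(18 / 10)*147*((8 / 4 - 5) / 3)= -477603 / 500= -955.21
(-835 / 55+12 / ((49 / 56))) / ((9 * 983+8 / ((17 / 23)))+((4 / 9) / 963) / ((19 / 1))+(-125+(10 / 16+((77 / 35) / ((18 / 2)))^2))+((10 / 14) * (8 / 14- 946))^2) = -64013884200 / 20273386212921677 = -0.00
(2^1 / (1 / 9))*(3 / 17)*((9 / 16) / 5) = 243 / 680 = 0.36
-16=-16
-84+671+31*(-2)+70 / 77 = 5785 / 11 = 525.91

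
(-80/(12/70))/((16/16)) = -1400/3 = -466.67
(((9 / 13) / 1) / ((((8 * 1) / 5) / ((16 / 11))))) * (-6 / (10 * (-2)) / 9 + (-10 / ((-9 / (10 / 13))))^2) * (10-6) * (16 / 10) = 3346016 / 1087515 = 3.08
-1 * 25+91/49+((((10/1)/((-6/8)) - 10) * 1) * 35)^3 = -102942879374/189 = -544671319.44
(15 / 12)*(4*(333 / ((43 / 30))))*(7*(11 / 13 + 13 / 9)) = 10411800 / 559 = 18625.76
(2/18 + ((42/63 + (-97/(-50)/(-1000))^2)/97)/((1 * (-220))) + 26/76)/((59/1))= 4134339998391061/538248150000000000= 0.01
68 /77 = 0.88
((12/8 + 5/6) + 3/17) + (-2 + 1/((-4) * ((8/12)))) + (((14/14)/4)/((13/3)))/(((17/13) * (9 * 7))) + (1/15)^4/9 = 58776577/433755000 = 0.14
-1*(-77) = 77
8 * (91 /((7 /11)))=1144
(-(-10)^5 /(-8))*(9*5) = -562500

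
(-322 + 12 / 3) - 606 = -924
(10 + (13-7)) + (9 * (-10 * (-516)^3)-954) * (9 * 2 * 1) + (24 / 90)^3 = 751169356978564 / 3375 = 222568698364.02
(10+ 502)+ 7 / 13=6663 / 13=512.54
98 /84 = 7 /6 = 1.17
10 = 10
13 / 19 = 0.68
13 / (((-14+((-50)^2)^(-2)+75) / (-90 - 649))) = -60043750000 / 381250001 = -157.49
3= 3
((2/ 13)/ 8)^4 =0.00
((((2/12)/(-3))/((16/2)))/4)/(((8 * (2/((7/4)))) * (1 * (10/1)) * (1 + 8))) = -7/3317760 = -0.00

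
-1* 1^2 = -1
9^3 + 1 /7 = 5104 /7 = 729.14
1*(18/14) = 1.29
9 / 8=1.12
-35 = -35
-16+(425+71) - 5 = 475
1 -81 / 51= -10 / 17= -0.59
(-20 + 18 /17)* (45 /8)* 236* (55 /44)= -2137275 /68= -31430.51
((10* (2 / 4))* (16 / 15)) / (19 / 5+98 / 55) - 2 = -962 / 921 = -1.04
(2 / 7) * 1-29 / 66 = -71 / 462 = -0.15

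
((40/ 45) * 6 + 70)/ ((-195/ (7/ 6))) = -791/ 1755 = -0.45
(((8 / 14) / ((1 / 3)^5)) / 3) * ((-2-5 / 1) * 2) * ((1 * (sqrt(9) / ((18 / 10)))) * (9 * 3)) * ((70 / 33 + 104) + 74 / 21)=-246188160 / 77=-3197248.83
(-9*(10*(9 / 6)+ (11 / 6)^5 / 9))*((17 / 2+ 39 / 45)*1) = -340237891 / 233280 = -1458.50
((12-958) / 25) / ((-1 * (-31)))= -946 / 775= -1.22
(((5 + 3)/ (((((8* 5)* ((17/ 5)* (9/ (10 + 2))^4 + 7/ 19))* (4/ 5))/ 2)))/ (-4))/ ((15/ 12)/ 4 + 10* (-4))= 9728/ 4460621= 0.00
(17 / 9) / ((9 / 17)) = 3.57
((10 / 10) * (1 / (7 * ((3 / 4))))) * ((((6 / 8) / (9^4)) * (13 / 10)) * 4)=26 / 229635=0.00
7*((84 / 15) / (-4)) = -49 / 5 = -9.80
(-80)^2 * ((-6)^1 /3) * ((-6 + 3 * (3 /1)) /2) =-19200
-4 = -4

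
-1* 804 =-804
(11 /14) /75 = 0.01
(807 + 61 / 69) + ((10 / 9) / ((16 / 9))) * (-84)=104243 / 138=755.38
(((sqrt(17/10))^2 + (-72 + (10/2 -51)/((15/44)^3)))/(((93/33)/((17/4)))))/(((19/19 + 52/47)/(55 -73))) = 6640850947/418500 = 15868.22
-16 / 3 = -5.33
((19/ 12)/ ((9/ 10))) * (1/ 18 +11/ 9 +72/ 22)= 85595/ 10692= 8.01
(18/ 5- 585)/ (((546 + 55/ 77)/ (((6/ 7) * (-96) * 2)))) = 3348864/ 19135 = 175.01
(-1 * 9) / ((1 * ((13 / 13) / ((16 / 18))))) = -8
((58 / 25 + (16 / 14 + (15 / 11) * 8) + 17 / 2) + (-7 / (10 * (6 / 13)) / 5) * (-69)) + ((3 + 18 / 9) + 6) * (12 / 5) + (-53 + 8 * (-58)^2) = 41470971 / 1540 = 26929.20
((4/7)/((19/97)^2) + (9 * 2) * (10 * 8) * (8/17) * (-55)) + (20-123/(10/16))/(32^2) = -2048607750579/54987520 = -37255.87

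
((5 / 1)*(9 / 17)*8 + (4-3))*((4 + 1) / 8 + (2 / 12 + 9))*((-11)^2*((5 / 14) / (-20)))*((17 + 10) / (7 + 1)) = -96479955 / 60928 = -1583.51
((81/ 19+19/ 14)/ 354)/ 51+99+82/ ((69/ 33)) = 15266749541/ 110454372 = 138.22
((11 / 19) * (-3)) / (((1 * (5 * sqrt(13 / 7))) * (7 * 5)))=-33 * sqrt(91) / 43225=-0.01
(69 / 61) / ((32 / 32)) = 69 / 61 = 1.13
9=9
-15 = -15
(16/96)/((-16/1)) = -1/96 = -0.01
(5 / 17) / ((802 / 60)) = 150 / 6817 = 0.02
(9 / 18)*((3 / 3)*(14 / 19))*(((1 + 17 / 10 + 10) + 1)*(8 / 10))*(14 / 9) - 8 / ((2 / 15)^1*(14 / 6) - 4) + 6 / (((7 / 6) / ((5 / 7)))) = 210781084 / 17386425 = 12.12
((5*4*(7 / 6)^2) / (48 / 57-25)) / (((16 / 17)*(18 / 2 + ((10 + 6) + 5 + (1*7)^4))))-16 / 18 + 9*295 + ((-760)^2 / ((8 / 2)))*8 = 1157854.11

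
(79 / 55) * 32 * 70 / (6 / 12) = 70784 / 11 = 6434.91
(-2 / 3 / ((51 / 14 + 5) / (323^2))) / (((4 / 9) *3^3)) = -730303 / 1089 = -670.62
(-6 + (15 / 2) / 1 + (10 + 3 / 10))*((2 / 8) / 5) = 59 / 100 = 0.59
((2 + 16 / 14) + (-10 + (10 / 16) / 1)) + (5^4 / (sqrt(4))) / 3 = 16453 / 168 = 97.93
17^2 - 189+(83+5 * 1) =188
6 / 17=0.35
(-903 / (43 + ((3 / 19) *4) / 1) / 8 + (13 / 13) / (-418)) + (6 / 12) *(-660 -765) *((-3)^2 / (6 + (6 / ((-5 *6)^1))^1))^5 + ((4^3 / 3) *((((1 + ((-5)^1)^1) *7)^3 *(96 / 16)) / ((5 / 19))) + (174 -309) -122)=-1518761751978973081093 / 142151287475560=-10684122.38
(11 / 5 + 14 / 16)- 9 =-237 / 40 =-5.92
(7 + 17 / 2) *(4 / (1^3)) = 62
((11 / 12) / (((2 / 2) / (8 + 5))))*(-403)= -57629 / 12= -4802.42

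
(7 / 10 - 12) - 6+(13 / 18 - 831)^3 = -16690055297593 / 29160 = -572361292.78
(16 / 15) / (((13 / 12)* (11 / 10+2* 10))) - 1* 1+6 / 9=-2359 / 8229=-0.29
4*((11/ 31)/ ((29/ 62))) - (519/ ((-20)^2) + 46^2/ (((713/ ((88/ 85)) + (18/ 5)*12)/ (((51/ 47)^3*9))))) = -12220083233404309/ 387839413044400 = -31.51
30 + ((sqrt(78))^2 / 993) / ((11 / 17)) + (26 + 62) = 430080 / 3641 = 118.12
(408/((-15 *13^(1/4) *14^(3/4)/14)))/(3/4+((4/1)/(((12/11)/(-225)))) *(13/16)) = 2176 *13^(3/4) *14^(1/4)/696345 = 0.04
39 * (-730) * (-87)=2476890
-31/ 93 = -0.33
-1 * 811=-811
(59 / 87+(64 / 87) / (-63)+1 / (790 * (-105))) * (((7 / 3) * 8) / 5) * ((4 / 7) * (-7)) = -230865424 / 23196375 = -9.95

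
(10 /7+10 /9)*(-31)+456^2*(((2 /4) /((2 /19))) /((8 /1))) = 123383.27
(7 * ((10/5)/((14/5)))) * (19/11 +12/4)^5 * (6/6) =1901020160/161051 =11803.84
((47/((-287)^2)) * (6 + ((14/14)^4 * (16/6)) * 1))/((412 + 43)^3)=94/1790506433625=0.00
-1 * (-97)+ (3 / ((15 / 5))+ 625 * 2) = 1348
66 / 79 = 0.84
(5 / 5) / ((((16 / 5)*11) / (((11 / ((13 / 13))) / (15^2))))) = 1 / 720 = 0.00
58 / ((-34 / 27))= -783 / 17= -46.06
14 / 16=7 / 8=0.88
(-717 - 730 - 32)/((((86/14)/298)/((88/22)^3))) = -197452416/43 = -4591916.65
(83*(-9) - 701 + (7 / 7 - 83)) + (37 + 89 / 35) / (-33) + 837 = -801799 / 1155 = -694.20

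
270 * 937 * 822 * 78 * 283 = 4590460035720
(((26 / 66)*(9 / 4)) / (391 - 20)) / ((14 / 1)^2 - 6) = 39 / 3101560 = 0.00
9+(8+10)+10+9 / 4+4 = 173 / 4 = 43.25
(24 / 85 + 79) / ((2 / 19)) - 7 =126851 / 170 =746.18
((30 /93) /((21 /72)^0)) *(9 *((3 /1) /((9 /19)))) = 570 /31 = 18.39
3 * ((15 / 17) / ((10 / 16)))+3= 123 / 17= 7.24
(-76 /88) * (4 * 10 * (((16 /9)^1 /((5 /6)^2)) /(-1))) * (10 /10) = 88.44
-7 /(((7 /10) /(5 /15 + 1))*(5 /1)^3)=-0.11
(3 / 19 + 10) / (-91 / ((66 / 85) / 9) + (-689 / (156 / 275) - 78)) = -25476 / 5887169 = -0.00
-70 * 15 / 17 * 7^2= -51450 / 17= -3026.47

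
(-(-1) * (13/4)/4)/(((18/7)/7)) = 637/288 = 2.21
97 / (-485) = -1 / 5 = -0.20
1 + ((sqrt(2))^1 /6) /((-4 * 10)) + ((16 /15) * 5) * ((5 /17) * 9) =257 /17 - sqrt(2) /240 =15.11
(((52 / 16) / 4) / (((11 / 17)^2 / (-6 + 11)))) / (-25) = -3757 / 9680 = -0.39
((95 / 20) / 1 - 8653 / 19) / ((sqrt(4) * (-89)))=2.53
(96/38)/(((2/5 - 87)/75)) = -18000/8227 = -2.19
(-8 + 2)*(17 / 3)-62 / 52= -915 / 26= -35.19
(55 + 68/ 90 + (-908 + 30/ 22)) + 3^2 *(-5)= -895.88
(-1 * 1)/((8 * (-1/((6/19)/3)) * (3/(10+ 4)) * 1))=7/114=0.06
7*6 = 42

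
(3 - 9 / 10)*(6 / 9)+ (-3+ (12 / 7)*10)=544 / 35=15.54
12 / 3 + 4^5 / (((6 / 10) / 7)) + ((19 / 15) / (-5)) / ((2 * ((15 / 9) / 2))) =4481443 / 375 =11950.51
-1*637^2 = -405769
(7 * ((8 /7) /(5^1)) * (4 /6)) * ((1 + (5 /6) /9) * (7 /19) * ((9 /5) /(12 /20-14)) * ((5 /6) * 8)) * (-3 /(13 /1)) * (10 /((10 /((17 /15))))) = 0.10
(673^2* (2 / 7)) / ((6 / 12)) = 1811716 / 7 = 258816.57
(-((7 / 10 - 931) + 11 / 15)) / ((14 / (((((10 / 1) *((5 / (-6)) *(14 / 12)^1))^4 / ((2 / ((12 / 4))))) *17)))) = 15127071.55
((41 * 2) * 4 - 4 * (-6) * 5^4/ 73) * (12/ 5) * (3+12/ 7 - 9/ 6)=2102976/ 511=4115.41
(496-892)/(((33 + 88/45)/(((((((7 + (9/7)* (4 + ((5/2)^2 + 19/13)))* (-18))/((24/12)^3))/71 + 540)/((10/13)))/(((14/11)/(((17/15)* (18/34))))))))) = -276478353/73840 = -3744.29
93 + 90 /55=1041 /11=94.64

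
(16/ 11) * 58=928/ 11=84.36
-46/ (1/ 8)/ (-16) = 23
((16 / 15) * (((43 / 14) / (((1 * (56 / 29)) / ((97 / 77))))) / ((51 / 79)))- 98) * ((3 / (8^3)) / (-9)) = 273306049 / 4433425920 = 0.06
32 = 32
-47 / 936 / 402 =-47 / 376272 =-0.00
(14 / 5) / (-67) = -14 / 335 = -0.04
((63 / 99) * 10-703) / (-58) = 7663 / 638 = 12.01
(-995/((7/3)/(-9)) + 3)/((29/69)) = 1855134/203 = 9138.59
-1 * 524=-524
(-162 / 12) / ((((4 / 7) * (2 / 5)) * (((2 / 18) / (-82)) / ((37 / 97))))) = 12902085 / 776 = 16626.40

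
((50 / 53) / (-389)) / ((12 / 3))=-25 / 41234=-0.00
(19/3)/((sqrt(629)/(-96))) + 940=940 - 608 * sqrt(629)/629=915.76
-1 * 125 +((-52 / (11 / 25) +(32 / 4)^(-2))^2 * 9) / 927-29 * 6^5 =-11511089864071 / 51048448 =-225493.43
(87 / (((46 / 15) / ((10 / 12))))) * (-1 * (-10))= 10875 / 46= 236.41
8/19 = 0.42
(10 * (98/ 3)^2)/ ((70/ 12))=5488/ 3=1829.33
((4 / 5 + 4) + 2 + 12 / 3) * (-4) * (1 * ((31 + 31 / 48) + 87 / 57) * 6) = -816831 / 95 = -8598.22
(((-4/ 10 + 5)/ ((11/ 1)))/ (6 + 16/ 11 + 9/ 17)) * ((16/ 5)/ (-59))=-0.00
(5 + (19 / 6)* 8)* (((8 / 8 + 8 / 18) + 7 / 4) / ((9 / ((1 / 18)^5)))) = 10465 / 1836660096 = 0.00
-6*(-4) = 24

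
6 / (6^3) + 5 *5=901 / 36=25.03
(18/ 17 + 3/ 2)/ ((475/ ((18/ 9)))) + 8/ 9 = 65383/ 72675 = 0.90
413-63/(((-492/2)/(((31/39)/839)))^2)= 2973246334416365/7199143666884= 413.00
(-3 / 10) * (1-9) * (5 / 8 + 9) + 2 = 251 / 10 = 25.10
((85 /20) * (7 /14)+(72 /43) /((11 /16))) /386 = 17257 /1460624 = 0.01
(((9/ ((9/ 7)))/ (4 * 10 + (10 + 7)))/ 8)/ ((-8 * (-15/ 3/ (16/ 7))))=1/ 1140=0.00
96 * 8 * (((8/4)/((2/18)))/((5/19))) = 262656/5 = 52531.20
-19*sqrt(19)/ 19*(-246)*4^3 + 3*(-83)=-249 + 15744*sqrt(19)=68377.50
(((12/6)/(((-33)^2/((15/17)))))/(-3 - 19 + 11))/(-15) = 0.00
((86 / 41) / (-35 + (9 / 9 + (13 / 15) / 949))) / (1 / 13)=-1224210 / 1526389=-0.80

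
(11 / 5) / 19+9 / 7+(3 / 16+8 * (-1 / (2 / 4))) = -153333 / 10640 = -14.41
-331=-331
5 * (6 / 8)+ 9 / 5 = 111 / 20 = 5.55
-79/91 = -0.87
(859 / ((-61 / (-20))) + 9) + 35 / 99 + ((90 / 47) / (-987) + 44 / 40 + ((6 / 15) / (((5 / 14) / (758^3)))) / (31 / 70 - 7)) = -3542731594001213527 / 47624339070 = -74389097.32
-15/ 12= -5/ 4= -1.25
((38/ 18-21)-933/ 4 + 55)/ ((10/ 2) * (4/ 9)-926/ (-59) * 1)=-418723/ 38056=-11.00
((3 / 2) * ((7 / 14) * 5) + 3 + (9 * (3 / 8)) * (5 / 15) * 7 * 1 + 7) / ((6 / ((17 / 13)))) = 2941 / 624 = 4.71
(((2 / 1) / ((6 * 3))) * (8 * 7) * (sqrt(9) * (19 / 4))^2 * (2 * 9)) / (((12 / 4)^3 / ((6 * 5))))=25270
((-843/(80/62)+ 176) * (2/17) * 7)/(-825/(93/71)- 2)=4143181/6659580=0.62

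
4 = 4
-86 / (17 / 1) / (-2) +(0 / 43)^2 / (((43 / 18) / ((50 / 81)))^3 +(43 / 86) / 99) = 2.53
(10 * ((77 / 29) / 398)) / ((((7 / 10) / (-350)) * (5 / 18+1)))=-3465000 / 132733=-26.11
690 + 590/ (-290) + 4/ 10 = 99813/ 145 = 688.37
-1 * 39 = -39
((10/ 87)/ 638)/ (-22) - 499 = -499.00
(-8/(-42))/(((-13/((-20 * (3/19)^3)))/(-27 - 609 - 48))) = -25920/32851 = -0.79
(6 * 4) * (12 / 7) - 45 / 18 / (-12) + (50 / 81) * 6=68123 / 1512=45.05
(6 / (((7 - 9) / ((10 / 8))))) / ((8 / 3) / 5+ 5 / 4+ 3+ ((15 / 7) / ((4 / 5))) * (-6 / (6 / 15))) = 0.11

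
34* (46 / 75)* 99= 51612 / 25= 2064.48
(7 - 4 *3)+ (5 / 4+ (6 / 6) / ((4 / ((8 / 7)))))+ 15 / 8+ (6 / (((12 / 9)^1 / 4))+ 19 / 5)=5659 / 280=20.21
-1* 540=-540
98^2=9604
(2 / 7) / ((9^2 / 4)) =8 / 567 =0.01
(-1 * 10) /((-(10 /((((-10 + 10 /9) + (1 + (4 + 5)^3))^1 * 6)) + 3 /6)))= 3245 /163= 19.91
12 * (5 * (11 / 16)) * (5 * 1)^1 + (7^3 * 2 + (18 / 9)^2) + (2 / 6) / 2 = 896.42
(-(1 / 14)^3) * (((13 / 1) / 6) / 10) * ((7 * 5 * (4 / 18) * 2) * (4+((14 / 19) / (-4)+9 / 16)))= -17303 / 3217536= -0.01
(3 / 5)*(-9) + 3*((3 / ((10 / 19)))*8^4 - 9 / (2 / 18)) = 348966 / 5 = 69793.20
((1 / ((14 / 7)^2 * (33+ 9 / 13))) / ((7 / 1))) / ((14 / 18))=39 / 28616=0.00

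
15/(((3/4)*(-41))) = -20/41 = -0.49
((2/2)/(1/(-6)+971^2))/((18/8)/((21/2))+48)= 28/1272835125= 0.00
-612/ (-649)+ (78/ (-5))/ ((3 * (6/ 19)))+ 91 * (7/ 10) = 937993/ 19470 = 48.18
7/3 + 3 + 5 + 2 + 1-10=10/3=3.33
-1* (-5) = 5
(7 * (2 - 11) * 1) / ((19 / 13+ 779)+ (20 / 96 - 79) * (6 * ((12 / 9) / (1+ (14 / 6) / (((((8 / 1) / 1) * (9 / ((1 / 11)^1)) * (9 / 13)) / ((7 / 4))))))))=-0.41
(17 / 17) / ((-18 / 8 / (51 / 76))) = -0.30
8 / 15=0.53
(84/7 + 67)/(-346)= -79/346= -0.23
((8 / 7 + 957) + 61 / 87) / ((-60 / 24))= -1167872 / 3045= -383.54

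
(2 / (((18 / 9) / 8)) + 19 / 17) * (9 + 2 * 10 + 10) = 6045 / 17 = 355.59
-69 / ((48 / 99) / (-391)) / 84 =296769 / 448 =662.43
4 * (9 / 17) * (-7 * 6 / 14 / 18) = -6 / 17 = -0.35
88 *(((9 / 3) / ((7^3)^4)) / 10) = 132 / 69206436005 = 0.00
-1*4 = -4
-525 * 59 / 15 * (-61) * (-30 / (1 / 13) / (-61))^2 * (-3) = -15446877.05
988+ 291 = 1279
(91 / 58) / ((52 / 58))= 7 / 4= 1.75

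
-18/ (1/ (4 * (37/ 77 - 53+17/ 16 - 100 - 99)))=2777067/ 154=18032.90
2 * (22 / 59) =44 / 59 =0.75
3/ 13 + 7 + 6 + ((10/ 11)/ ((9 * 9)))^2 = 136548832/ 10320453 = 13.23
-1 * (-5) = 5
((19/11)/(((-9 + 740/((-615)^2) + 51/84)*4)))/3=-3353595/195496741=-0.02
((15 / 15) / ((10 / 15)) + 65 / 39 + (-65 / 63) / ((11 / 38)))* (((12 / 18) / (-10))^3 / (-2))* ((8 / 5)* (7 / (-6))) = 551 / 5011875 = 0.00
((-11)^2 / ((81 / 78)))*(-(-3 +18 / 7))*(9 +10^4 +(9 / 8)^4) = 64498387525 / 129024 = 499894.50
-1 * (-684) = 684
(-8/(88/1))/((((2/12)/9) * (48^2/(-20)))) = 15/352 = 0.04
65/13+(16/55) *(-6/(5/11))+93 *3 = 7004/25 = 280.16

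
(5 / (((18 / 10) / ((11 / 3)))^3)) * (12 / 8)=831875 / 13122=63.40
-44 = -44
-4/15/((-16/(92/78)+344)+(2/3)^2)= -69/85615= -0.00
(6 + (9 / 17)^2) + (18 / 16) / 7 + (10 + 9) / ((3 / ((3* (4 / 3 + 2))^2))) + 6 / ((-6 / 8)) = 631.77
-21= -21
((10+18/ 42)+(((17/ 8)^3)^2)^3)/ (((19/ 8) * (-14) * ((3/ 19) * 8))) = -98442906215565267121895/ 5296233161787703296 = -18587.34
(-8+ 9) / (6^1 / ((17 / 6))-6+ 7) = 17 / 53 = 0.32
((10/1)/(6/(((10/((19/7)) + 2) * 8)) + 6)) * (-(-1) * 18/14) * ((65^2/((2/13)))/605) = 71182800/747901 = 95.18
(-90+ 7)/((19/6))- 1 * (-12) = -14.21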